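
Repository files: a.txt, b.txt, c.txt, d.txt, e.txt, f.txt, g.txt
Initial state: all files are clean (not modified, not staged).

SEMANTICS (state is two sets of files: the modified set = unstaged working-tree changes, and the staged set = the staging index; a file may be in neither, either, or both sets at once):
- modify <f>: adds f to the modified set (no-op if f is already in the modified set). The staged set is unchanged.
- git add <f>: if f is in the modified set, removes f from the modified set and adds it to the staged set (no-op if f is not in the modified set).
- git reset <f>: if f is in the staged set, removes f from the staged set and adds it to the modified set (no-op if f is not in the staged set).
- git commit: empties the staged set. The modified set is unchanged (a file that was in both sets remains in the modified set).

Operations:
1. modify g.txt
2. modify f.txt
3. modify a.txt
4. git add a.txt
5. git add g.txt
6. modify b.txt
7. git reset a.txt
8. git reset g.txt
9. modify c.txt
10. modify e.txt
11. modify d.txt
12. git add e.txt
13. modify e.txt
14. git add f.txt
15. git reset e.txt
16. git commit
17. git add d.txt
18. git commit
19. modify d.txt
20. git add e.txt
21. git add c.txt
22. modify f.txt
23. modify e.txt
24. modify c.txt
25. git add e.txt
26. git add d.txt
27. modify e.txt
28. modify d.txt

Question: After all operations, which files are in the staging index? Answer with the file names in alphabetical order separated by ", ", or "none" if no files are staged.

After op 1 (modify g.txt): modified={g.txt} staged={none}
After op 2 (modify f.txt): modified={f.txt, g.txt} staged={none}
After op 3 (modify a.txt): modified={a.txt, f.txt, g.txt} staged={none}
After op 4 (git add a.txt): modified={f.txt, g.txt} staged={a.txt}
After op 5 (git add g.txt): modified={f.txt} staged={a.txt, g.txt}
After op 6 (modify b.txt): modified={b.txt, f.txt} staged={a.txt, g.txt}
After op 7 (git reset a.txt): modified={a.txt, b.txt, f.txt} staged={g.txt}
After op 8 (git reset g.txt): modified={a.txt, b.txt, f.txt, g.txt} staged={none}
After op 9 (modify c.txt): modified={a.txt, b.txt, c.txt, f.txt, g.txt} staged={none}
After op 10 (modify e.txt): modified={a.txt, b.txt, c.txt, e.txt, f.txt, g.txt} staged={none}
After op 11 (modify d.txt): modified={a.txt, b.txt, c.txt, d.txt, e.txt, f.txt, g.txt} staged={none}
After op 12 (git add e.txt): modified={a.txt, b.txt, c.txt, d.txt, f.txt, g.txt} staged={e.txt}
After op 13 (modify e.txt): modified={a.txt, b.txt, c.txt, d.txt, e.txt, f.txt, g.txt} staged={e.txt}
After op 14 (git add f.txt): modified={a.txt, b.txt, c.txt, d.txt, e.txt, g.txt} staged={e.txt, f.txt}
After op 15 (git reset e.txt): modified={a.txt, b.txt, c.txt, d.txt, e.txt, g.txt} staged={f.txt}
After op 16 (git commit): modified={a.txt, b.txt, c.txt, d.txt, e.txt, g.txt} staged={none}
After op 17 (git add d.txt): modified={a.txt, b.txt, c.txt, e.txt, g.txt} staged={d.txt}
After op 18 (git commit): modified={a.txt, b.txt, c.txt, e.txt, g.txt} staged={none}
After op 19 (modify d.txt): modified={a.txt, b.txt, c.txt, d.txt, e.txt, g.txt} staged={none}
After op 20 (git add e.txt): modified={a.txt, b.txt, c.txt, d.txt, g.txt} staged={e.txt}
After op 21 (git add c.txt): modified={a.txt, b.txt, d.txt, g.txt} staged={c.txt, e.txt}
After op 22 (modify f.txt): modified={a.txt, b.txt, d.txt, f.txt, g.txt} staged={c.txt, e.txt}
After op 23 (modify e.txt): modified={a.txt, b.txt, d.txt, e.txt, f.txt, g.txt} staged={c.txt, e.txt}
After op 24 (modify c.txt): modified={a.txt, b.txt, c.txt, d.txt, e.txt, f.txt, g.txt} staged={c.txt, e.txt}
After op 25 (git add e.txt): modified={a.txt, b.txt, c.txt, d.txt, f.txt, g.txt} staged={c.txt, e.txt}
After op 26 (git add d.txt): modified={a.txt, b.txt, c.txt, f.txt, g.txt} staged={c.txt, d.txt, e.txt}
After op 27 (modify e.txt): modified={a.txt, b.txt, c.txt, e.txt, f.txt, g.txt} staged={c.txt, d.txt, e.txt}
After op 28 (modify d.txt): modified={a.txt, b.txt, c.txt, d.txt, e.txt, f.txt, g.txt} staged={c.txt, d.txt, e.txt}

Answer: c.txt, d.txt, e.txt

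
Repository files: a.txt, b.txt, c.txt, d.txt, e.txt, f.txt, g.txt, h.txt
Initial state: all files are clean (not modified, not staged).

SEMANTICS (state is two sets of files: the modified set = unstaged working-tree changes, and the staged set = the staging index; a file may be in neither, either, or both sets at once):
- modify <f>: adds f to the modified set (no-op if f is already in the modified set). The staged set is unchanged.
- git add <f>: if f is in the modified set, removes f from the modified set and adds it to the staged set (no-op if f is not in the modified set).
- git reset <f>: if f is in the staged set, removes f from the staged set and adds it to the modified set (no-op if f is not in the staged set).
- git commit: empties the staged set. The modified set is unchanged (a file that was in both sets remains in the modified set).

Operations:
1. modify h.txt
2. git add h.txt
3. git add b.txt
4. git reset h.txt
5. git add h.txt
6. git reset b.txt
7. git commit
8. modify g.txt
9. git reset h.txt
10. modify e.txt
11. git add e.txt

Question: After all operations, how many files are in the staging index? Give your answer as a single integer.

Answer: 1

Derivation:
After op 1 (modify h.txt): modified={h.txt} staged={none}
After op 2 (git add h.txt): modified={none} staged={h.txt}
After op 3 (git add b.txt): modified={none} staged={h.txt}
After op 4 (git reset h.txt): modified={h.txt} staged={none}
After op 5 (git add h.txt): modified={none} staged={h.txt}
After op 6 (git reset b.txt): modified={none} staged={h.txt}
After op 7 (git commit): modified={none} staged={none}
After op 8 (modify g.txt): modified={g.txt} staged={none}
After op 9 (git reset h.txt): modified={g.txt} staged={none}
After op 10 (modify e.txt): modified={e.txt, g.txt} staged={none}
After op 11 (git add e.txt): modified={g.txt} staged={e.txt}
Final staged set: {e.txt} -> count=1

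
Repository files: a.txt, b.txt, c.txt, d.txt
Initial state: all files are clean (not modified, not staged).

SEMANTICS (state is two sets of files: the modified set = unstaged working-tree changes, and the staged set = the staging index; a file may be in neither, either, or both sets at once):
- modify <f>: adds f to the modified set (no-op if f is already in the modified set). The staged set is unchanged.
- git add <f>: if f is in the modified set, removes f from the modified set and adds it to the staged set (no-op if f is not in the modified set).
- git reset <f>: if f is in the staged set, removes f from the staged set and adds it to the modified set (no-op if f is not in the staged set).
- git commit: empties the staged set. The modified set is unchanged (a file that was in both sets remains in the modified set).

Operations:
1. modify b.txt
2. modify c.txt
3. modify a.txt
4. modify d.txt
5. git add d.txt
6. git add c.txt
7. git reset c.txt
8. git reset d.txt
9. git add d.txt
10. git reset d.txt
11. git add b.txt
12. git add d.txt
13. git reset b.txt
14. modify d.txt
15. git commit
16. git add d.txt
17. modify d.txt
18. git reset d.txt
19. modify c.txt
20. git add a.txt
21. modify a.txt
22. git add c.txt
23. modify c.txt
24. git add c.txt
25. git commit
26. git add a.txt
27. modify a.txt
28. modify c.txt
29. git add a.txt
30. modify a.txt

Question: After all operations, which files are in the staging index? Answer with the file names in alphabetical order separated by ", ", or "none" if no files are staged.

After op 1 (modify b.txt): modified={b.txt} staged={none}
After op 2 (modify c.txt): modified={b.txt, c.txt} staged={none}
After op 3 (modify a.txt): modified={a.txt, b.txt, c.txt} staged={none}
After op 4 (modify d.txt): modified={a.txt, b.txt, c.txt, d.txt} staged={none}
After op 5 (git add d.txt): modified={a.txt, b.txt, c.txt} staged={d.txt}
After op 6 (git add c.txt): modified={a.txt, b.txt} staged={c.txt, d.txt}
After op 7 (git reset c.txt): modified={a.txt, b.txt, c.txt} staged={d.txt}
After op 8 (git reset d.txt): modified={a.txt, b.txt, c.txt, d.txt} staged={none}
After op 9 (git add d.txt): modified={a.txt, b.txt, c.txt} staged={d.txt}
After op 10 (git reset d.txt): modified={a.txt, b.txt, c.txt, d.txt} staged={none}
After op 11 (git add b.txt): modified={a.txt, c.txt, d.txt} staged={b.txt}
After op 12 (git add d.txt): modified={a.txt, c.txt} staged={b.txt, d.txt}
After op 13 (git reset b.txt): modified={a.txt, b.txt, c.txt} staged={d.txt}
After op 14 (modify d.txt): modified={a.txt, b.txt, c.txt, d.txt} staged={d.txt}
After op 15 (git commit): modified={a.txt, b.txt, c.txt, d.txt} staged={none}
After op 16 (git add d.txt): modified={a.txt, b.txt, c.txt} staged={d.txt}
After op 17 (modify d.txt): modified={a.txt, b.txt, c.txt, d.txt} staged={d.txt}
After op 18 (git reset d.txt): modified={a.txt, b.txt, c.txt, d.txt} staged={none}
After op 19 (modify c.txt): modified={a.txt, b.txt, c.txt, d.txt} staged={none}
After op 20 (git add a.txt): modified={b.txt, c.txt, d.txt} staged={a.txt}
After op 21 (modify a.txt): modified={a.txt, b.txt, c.txt, d.txt} staged={a.txt}
After op 22 (git add c.txt): modified={a.txt, b.txt, d.txt} staged={a.txt, c.txt}
After op 23 (modify c.txt): modified={a.txt, b.txt, c.txt, d.txt} staged={a.txt, c.txt}
After op 24 (git add c.txt): modified={a.txt, b.txt, d.txt} staged={a.txt, c.txt}
After op 25 (git commit): modified={a.txt, b.txt, d.txt} staged={none}
After op 26 (git add a.txt): modified={b.txt, d.txt} staged={a.txt}
After op 27 (modify a.txt): modified={a.txt, b.txt, d.txt} staged={a.txt}
After op 28 (modify c.txt): modified={a.txt, b.txt, c.txt, d.txt} staged={a.txt}
After op 29 (git add a.txt): modified={b.txt, c.txt, d.txt} staged={a.txt}
After op 30 (modify a.txt): modified={a.txt, b.txt, c.txt, d.txt} staged={a.txt}

Answer: a.txt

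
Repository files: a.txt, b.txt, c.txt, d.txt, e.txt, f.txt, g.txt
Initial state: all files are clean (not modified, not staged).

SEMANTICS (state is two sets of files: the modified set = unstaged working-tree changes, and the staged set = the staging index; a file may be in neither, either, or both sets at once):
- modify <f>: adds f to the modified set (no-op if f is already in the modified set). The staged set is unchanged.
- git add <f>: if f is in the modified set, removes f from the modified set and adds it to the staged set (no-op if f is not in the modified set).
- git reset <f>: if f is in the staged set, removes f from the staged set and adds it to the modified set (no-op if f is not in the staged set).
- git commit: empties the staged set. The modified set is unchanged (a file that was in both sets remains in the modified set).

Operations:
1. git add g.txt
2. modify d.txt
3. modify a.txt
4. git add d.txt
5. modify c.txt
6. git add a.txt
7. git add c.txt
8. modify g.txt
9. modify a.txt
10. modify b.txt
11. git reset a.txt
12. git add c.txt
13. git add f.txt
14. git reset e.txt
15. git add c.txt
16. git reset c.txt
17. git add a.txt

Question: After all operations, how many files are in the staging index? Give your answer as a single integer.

After op 1 (git add g.txt): modified={none} staged={none}
After op 2 (modify d.txt): modified={d.txt} staged={none}
After op 3 (modify a.txt): modified={a.txt, d.txt} staged={none}
After op 4 (git add d.txt): modified={a.txt} staged={d.txt}
After op 5 (modify c.txt): modified={a.txt, c.txt} staged={d.txt}
After op 6 (git add a.txt): modified={c.txt} staged={a.txt, d.txt}
After op 7 (git add c.txt): modified={none} staged={a.txt, c.txt, d.txt}
After op 8 (modify g.txt): modified={g.txt} staged={a.txt, c.txt, d.txt}
After op 9 (modify a.txt): modified={a.txt, g.txt} staged={a.txt, c.txt, d.txt}
After op 10 (modify b.txt): modified={a.txt, b.txt, g.txt} staged={a.txt, c.txt, d.txt}
After op 11 (git reset a.txt): modified={a.txt, b.txt, g.txt} staged={c.txt, d.txt}
After op 12 (git add c.txt): modified={a.txt, b.txt, g.txt} staged={c.txt, d.txt}
After op 13 (git add f.txt): modified={a.txt, b.txt, g.txt} staged={c.txt, d.txt}
After op 14 (git reset e.txt): modified={a.txt, b.txt, g.txt} staged={c.txt, d.txt}
After op 15 (git add c.txt): modified={a.txt, b.txt, g.txt} staged={c.txt, d.txt}
After op 16 (git reset c.txt): modified={a.txt, b.txt, c.txt, g.txt} staged={d.txt}
After op 17 (git add a.txt): modified={b.txt, c.txt, g.txt} staged={a.txt, d.txt}
Final staged set: {a.txt, d.txt} -> count=2

Answer: 2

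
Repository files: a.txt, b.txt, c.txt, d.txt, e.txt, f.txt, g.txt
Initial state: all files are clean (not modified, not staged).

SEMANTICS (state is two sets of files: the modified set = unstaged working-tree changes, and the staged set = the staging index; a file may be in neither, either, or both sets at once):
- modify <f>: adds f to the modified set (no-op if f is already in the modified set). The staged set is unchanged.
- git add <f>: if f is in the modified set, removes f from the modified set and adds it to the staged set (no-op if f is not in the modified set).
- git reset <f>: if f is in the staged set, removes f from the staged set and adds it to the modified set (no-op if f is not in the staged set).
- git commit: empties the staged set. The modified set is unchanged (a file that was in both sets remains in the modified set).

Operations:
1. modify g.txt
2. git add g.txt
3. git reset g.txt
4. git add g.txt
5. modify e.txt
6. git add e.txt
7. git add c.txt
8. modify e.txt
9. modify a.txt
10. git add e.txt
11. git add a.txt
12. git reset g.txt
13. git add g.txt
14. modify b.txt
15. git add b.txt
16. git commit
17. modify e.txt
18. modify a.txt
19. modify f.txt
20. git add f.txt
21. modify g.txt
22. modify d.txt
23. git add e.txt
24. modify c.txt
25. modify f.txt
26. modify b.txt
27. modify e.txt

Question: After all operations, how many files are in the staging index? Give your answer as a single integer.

After op 1 (modify g.txt): modified={g.txt} staged={none}
After op 2 (git add g.txt): modified={none} staged={g.txt}
After op 3 (git reset g.txt): modified={g.txt} staged={none}
After op 4 (git add g.txt): modified={none} staged={g.txt}
After op 5 (modify e.txt): modified={e.txt} staged={g.txt}
After op 6 (git add e.txt): modified={none} staged={e.txt, g.txt}
After op 7 (git add c.txt): modified={none} staged={e.txt, g.txt}
After op 8 (modify e.txt): modified={e.txt} staged={e.txt, g.txt}
After op 9 (modify a.txt): modified={a.txt, e.txt} staged={e.txt, g.txt}
After op 10 (git add e.txt): modified={a.txt} staged={e.txt, g.txt}
After op 11 (git add a.txt): modified={none} staged={a.txt, e.txt, g.txt}
After op 12 (git reset g.txt): modified={g.txt} staged={a.txt, e.txt}
After op 13 (git add g.txt): modified={none} staged={a.txt, e.txt, g.txt}
After op 14 (modify b.txt): modified={b.txt} staged={a.txt, e.txt, g.txt}
After op 15 (git add b.txt): modified={none} staged={a.txt, b.txt, e.txt, g.txt}
After op 16 (git commit): modified={none} staged={none}
After op 17 (modify e.txt): modified={e.txt} staged={none}
After op 18 (modify a.txt): modified={a.txt, e.txt} staged={none}
After op 19 (modify f.txt): modified={a.txt, e.txt, f.txt} staged={none}
After op 20 (git add f.txt): modified={a.txt, e.txt} staged={f.txt}
After op 21 (modify g.txt): modified={a.txt, e.txt, g.txt} staged={f.txt}
After op 22 (modify d.txt): modified={a.txt, d.txt, e.txt, g.txt} staged={f.txt}
After op 23 (git add e.txt): modified={a.txt, d.txt, g.txt} staged={e.txt, f.txt}
After op 24 (modify c.txt): modified={a.txt, c.txt, d.txt, g.txt} staged={e.txt, f.txt}
After op 25 (modify f.txt): modified={a.txt, c.txt, d.txt, f.txt, g.txt} staged={e.txt, f.txt}
After op 26 (modify b.txt): modified={a.txt, b.txt, c.txt, d.txt, f.txt, g.txt} staged={e.txt, f.txt}
After op 27 (modify e.txt): modified={a.txt, b.txt, c.txt, d.txt, e.txt, f.txt, g.txt} staged={e.txt, f.txt}
Final staged set: {e.txt, f.txt} -> count=2

Answer: 2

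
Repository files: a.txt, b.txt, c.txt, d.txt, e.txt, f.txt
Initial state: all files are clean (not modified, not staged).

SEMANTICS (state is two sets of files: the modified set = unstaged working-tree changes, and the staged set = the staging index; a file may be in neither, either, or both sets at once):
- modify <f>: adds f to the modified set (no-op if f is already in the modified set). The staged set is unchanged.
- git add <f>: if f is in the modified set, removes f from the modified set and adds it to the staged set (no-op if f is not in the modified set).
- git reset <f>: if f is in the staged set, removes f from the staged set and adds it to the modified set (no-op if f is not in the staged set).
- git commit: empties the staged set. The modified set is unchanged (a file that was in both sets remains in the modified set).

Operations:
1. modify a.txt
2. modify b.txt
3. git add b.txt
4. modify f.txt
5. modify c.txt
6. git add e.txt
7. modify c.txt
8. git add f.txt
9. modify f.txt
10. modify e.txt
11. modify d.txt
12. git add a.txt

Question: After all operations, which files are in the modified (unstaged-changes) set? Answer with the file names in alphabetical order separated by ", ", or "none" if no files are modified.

After op 1 (modify a.txt): modified={a.txt} staged={none}
After op 2 (modify b.txt): modified={a.txt, b.txt} staged={none}
After op 3 (git add b.txt): modified={a.txt} staged={b.txt}
After op 4 (modify f.txt): modified={a.txt, f.txt} staged={b.txt}
After op 5 (modify c.txt): modified={a.txt, c.txt, f.txt} staged={b.txt}
After op 6 (git add e.txt): modified={a.txt, c.txt, f.txt} staged={b.txt}
After op 7 (modify c.txt): modified={a.txt, c.txt, f.txt} staged={b.txt}
After op 8 (git add f.txt): modified={a.txt, c.txt} staged={b.txt, f.txt}
After op 9 (modify f.txt): modified={a.txt, c.txt, f.txt} staged={b.txt, f.txt}
After op 10 (modify e.txt): modified={a.txt, c.txt, e.txt, f.txt} staged={b.txt, f.txt}
After op 11 (modify d.txt): modified={a.txt, c.txt, d.txt, e.txt, f.txt} staged={b.txt, f.txt}
After op 12 (git add a.txt): modified={c.txt, d.txt, e.txt, f.txt} staged={a.txt, b.txt, f.txt}

Answer: c.txt, d.txt, e.txt, f.txt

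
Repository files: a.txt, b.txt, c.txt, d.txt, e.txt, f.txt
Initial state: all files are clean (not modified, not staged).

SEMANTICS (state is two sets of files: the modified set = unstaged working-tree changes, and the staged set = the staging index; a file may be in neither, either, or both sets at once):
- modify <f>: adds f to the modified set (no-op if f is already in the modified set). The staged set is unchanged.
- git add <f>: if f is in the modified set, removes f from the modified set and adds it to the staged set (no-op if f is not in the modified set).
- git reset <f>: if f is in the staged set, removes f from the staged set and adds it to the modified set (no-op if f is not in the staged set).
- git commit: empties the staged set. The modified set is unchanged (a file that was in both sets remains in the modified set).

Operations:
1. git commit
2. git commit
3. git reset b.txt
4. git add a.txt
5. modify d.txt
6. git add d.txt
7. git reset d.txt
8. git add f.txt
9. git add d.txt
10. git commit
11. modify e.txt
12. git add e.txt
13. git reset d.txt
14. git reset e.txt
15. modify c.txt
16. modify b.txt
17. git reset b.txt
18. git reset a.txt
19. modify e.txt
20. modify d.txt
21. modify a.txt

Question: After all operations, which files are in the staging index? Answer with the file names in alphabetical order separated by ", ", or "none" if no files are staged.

Answer: none

Derivation:
After op 1 (git commit): modified={none} staged={none}
After op 2 (git commit): modified={none} staged={none}
After op 3 (git reset b.txt): modified={none} staged={none}
After op 4 (git add a.txt): modified={none} staged={none}
After op 5 (modify d.txt): modified={d.txt} staged={none}
After op 6 (git add d.txt): modified={none} staged={d.txt}
After op 7 (git reset d.txt): modified={d.txt} staged={none}
After op 8 (git add f.txt): modified={d.txt} staged={none}
After op 9 (git add d.txt): modified={none} staged={d.txt}
After op 10 (git commit): modified={none} staged={none}
After op 11 (modify e.txt): modified={e.txt} staged={none}
After op 12 (git add e.txt): modified={none} staged={e.txt}
After op 13 (git reset d.txt): modified={none} staged={e.txt}
After op 14 (git reset e.txt): modified={e.txt} staged={none}
After op 15 (modify c.txt): modified={c.txt, e.txt} staged={none}
After op 16 (modify b.txt): modified={b.txt, c.txt, e.txt} staged={none}
After op 17 (git reset b.txt): modified={b.txt, c.txt, e.txt} staged={none}
After op 18 (git reset a.txt): modified={b.txt, c.txt, e.txt} staged={none}
After op 19 (modify e.txt): modified={b.txt, c.txt, e.txt} staged={none}
After op 20 (modify d.txt): modified={b.txt, c.txt, d.txt, e.txt} staged={none}
After op 21 (modify a.txt): modified={a.txt, b.txt, c.txt, d.txt, e.txt} staged={none}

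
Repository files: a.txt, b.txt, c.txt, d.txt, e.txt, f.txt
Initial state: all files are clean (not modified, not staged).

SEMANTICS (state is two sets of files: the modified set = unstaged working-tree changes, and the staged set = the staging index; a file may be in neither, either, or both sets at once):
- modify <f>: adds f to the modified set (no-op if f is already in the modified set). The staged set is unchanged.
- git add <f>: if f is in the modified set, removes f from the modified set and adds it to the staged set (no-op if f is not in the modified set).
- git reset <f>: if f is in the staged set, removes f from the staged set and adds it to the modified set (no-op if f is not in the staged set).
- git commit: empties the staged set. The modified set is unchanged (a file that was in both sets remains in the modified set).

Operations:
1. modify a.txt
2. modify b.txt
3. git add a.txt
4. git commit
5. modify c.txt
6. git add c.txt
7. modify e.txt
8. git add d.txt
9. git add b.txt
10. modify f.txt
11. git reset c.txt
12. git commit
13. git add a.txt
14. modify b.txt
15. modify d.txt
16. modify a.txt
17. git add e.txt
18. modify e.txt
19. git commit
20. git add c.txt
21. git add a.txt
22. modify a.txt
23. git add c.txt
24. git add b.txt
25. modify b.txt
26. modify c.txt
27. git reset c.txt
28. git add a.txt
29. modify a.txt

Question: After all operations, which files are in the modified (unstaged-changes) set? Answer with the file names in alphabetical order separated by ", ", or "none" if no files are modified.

Answer: a.txt, b.txt, c.txt, d.txt, e.txt, f.txt

Derivation:
After op 1 (modify a.txt): modified={a.txt} staged={none}
After op 2 (modify b.txt): modified={a.txt, b.txt} staged={none}
After op 3 (git add a.txt): modified={b.txt} staged={a.txt}
After op 4 (git commit): modified={b.txt} staged={none}
After op 5 (modify c.txt): modified={b.txt, c.txt} staged={none}
After op 6 (git add c.txt): modified={b.txt} staged={c.txt}
After op 7 (modify e.txt): modified={b.txt, e.txt} staged={c.txt}
After op 8 (git add d.txt): modified={b.txt, e.txt} staged={c.txt}
After op 9 (git add b.txt): modified={e.txt} staged={b.txt, c.txt}
After op 10 (modify f.txt): modified={e.txt, f.txt} staged={b.txt, c.txt}
After op 11 (git reset c.txt): modified={c.txt, e.txt, f.txt} staged={b.txt}
After op 12 (git commit): modified={c.txt, e.txt, f.txt} staged={none}
After op 13 (git add a.txt): modified={c.txt, e.txt, f.txt} staged={none}
After op 14 (modify b.txt): modified={b.txt, c.txt, e.txt, f.txt} staged={none}
After op 15 (modify d.txt): modified={b.txt, c.txt, d.txt, e.txt, f.txt} staged={none}
After op 16 (modify a.txt): modified={a.txt, b.txt, c.txt, d.txt, e.txt, f.txt} staged={none}
After op 17 (git add e.txt): modified={a.txt, b.txt, c.txt, d.txt, f.txt} staged={e.txt}
After op 18 (modify e.txt): modified={a.txt, b.txt, c.txt, d.txt, e.txt, f.txt} staged={e.txt}
After op 19 (git commit): modified={a.txt, b.txt, c.txt, d.txt, e.txt, f.txt} staged={none}
After op 20 (git add c.txt): modified={a.txt, b.txt, d.txt, e.txt, f.txt} staged={c.txt}
After op 21 (git add a.txt): modified={b.txt, d.txt, e.txt, f.txt} staged={a.txt, c.txt}
After op 22 (modify a.txt): modified={a.txt, b.txt, d.txt, e.txt, f.txt} staged={a.txt, c.txt}
After op 23 (git add c.txt): modified={a.txt, b.txt, d.txt, e.txt, f.txt} staged={a.txt, c.txt}
After op 24 (git add b.txt): modified={a.txt, d.txt, e.txt, f.txt} staged={a.txt, b.txt, c.txt}
After op 25 (modify b.txt): modified={a.txt, b.txt, d.txt, e.txt, f.txt} staged={a.txt, b.txt, c.txt}
After op 26 (modify c.txt): modified={a.txt, b.txt, c.txt, d.txt, e.txt, f.txt} staged={a.txt, b.txt, c.txt}
After op 27 (git reset c.txt): modified={a.txt, b.txt, c.txt, d.txt, e.txt, f.txt} staged={a.txt, b.txt}
After op 28 (git add a.txt): modified={b.txt, c.txt, d.txt, e.txt, f.txt} staged={a.txt, b.txt}
After op 29 (modify a.txt): modified={a.txt, b.txt, c.txt, d.txt, e.txt, f.txt} staged={a.txt, b.txt}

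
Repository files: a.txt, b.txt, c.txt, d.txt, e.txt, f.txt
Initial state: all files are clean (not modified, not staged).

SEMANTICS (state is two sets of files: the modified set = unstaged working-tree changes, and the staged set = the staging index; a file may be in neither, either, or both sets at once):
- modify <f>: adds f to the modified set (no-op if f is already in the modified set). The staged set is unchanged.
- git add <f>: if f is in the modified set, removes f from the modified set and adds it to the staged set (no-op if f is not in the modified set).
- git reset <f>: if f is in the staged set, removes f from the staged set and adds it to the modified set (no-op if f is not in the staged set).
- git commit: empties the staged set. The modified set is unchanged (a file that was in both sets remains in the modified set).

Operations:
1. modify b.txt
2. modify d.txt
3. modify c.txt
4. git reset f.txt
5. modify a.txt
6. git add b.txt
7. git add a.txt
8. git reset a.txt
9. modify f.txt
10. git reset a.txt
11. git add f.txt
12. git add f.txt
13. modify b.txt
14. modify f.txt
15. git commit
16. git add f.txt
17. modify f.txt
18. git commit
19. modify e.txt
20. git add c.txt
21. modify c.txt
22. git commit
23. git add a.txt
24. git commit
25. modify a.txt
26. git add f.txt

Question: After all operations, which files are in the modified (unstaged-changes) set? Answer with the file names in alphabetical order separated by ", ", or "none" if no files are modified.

Answer: a.txt, b.txt, c.txt, d.txt, e.txt

Derivation:
After op 1 (modify b.txt): modified={b.txt} staged={none}
After op 2 (modify d.txt): modified={b.txt, d.txt} staged={none}
After op 3 (modify c.txt): modified={b.txt, c.txt, d.txt} staged={none}
After op 4 (git reset f.txt): modified={b.txt, c.txt, d.txt} staged={none}
After op 5 (modify a.txt): modified={a.txt, b.txt, c.txt, d.txt} staged={none}
After op 6 (git add b.txt): modified={a.txt, c.txt, d.txt} staged={b.txt}
After op 7 (git add a.txt): modified={c.txt, d.txt} staged={a.txt, b.txt}
After op 8 (git reset a.txt): modified={a.txt, c.txt, d.txt} staged={b.txt}
After op 9 (modify f.txt): modified={a.txt, c.txt, d.txt, f.txt} staged={b.txt}
After op 10 (git reset a.txt): modified={a.txt, c.txt, d.txt, f.txt} staged={b.txt}
After op 11 (git add f.txt): modified={a.txt, c.txt, d.txt} staged={b.txt, f.txt}
After op 12 (git add f.txt): modified={a.txt, c.txt, d.txt} staged={b.txt, f.txt}
After op 13 (modify b.txt): modified={a.txt, b.txt, c.txt, d.txt} staged={b.txt, f.txt}
After op 14 (modify f.txt): modified={a.txt, b.txt, c.txt, d.txt, f.txt} staged={b.txt, f.txt}
After op 15 (git commit): modified={a.txt, b.txt, c.txt, d.txt, f.txt} staged={none}
After op 16 (git add f.txt): modified={a.txt, b.txt, c.txt, d.txt} staged={f.txt}
After op 17 (modify f.txt): modified={a.txt, b.txt, c.txt, d.txt, f.txt} staged={f.txt}
After op 18 (git commit): modified={a.txt, b.txt, c.txt, d.txt, f.txt} staged={none}
After op 19 (modify e.txt): modified={a.txt, b.txt, c.txt, d.txt, e.txt, f.txt} staged={none}
After op 20 (git add c.txt): modified={a.txt, b.txt, d.txt, e.txt, f.txt} staged={c.txt}
After op 21 (modify c.txt): modified={a.txt, b.txt, c.txt, d.txt, e.txt, f.txt} staged={c.txt}
After op 22 (git commit): modified={a.txt, b.txt, c.txt, d.txt, e.txt, f.txt} staged={none}
After op 23 (git add a.txt): modified={b.txt, c.txt, d.txt, e.txt, f.txt} staged={a.txt}
After op 24 (git commit): modified={b.txt, c.txt, d.txt, e.txt, f.txt} staged={none}
After op 25 (modify a.txt): modified={a.txt, b.txt, c.txt, d.txt, e.txt, f.txt} staged={none}
After op 26 (git add f.txt): modified={a.txt, b.txt, c.txt, d.txt, e.txt} staged={f.txt}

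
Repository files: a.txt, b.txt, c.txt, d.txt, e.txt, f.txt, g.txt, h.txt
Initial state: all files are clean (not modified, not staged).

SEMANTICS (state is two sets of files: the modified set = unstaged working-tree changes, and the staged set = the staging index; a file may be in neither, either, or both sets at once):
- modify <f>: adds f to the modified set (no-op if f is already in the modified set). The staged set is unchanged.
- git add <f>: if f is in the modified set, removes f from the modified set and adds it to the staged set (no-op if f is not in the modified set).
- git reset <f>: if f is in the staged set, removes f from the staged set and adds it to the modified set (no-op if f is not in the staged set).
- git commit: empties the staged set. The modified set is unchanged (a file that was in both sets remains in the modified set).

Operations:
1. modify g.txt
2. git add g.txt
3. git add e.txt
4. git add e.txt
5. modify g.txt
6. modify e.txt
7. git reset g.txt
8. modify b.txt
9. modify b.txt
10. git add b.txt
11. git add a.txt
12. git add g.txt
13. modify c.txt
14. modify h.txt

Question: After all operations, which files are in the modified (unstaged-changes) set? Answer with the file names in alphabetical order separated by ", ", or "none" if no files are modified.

Answer: c.txt, e.txt, h.txt

Derivation:
After op 1 (modify g.txt): modified={g.txt} staged={none}
After op 2 (git add g.txt): modified={none} staged={g.txt}
After op 3 (git add e.txt): modified={none} staged={g.txt}
After op 4 (git add e.txt): modified={none} staged={g.txt}
After op 5 (modify g.txt): modified={g.txt} staged={g.txt}
After op 6 (modify e.txt): modified={e.txt, g.txt} staged={g.txt}
After op 7 (git reset g.txt): modified={e.txt, g.txt} staged={none}
After op 8 (modify b.txt): modified={b.txt, e.txt, g.txt} staged={none}
After op 9 (modify b.txt): modified={b.txt, e.txt, g.txt} staged={none}
After op 10 (git add b.txt): modified={e.txt, g.txt} staged={b.txt}
After op 11 (git add a.txt): modified={e.txt, g.txt} staged={b.txt}
After op 12 (git add g.txt): modified={e.txt} staged={b.txt, g.txt}
After op 13 (modify c.txt): modified={c.txt, e.txt} staged={b.txt, g.txt}
After op 14 (modify h.txt): modified={c.txt, e.txt, h.txt} staged={b.txt, g.txt}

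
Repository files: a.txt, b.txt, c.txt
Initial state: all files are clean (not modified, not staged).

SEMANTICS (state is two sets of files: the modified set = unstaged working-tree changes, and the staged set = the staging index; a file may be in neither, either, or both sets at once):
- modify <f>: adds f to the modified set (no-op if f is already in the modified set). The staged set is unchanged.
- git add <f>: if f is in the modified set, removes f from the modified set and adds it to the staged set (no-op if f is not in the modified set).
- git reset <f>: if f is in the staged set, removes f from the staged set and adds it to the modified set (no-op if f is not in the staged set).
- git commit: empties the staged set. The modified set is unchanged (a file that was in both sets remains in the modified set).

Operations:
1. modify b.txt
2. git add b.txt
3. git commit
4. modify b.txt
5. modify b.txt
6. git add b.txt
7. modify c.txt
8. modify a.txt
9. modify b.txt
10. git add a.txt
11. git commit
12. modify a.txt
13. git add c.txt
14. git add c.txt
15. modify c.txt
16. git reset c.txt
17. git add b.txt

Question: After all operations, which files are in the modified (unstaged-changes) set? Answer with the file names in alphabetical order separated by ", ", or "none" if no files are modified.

After op 1 (modify b.txt): modified={b.txt} staged={none}
After op 2 (git add b.txt): modified={none} staged={b.txt}
After op 3 (git commit): modified={none} staged={none}
After op 4 (modify b.txt): modified={b.txt} staged={none}
After op 5 (modify b.txt): modified={b.txt} staged={none}
After op 6 (git add b.txt): modified={none} staged={b.txt}
After op 7 (modify c.txt): modified={c.txt} staged={b.txt}
After op 8 (modify a.txt): modified={a.txt, c.txt} staged={b.txt}
After op 9 (modify b.txt): modified={a.txt, b.txt, c.txt} staged={b.txt}
After op 10 (git add a.txt): modified={b.txt, c.txt} staged={a.txt, b.txt}
After op 11 (git commit): modified={b.txt, c.txt} staged={none}
After op 12 (modify a.txt): modified={a.txt, b.txt, c.txt} staged={none}
After op 13 (git add c.txt): modified={a.txt, b.txt} staged={c.txt}
After op 14 (git add c.txt): modified={a.txt, b.txt} staged={c.txt}
After op 15 (modify c.txt): modified={a.txt, b.txt, c.txt} staged={c.txt}
After op 16 (git reset c.txt): modified={a.txt, b.txt, c.txt} staged={none}
After op 17 (git add b.txt): modified={a.txt, c.txt} staged={b.txt}

Answer: a.txt, c.txt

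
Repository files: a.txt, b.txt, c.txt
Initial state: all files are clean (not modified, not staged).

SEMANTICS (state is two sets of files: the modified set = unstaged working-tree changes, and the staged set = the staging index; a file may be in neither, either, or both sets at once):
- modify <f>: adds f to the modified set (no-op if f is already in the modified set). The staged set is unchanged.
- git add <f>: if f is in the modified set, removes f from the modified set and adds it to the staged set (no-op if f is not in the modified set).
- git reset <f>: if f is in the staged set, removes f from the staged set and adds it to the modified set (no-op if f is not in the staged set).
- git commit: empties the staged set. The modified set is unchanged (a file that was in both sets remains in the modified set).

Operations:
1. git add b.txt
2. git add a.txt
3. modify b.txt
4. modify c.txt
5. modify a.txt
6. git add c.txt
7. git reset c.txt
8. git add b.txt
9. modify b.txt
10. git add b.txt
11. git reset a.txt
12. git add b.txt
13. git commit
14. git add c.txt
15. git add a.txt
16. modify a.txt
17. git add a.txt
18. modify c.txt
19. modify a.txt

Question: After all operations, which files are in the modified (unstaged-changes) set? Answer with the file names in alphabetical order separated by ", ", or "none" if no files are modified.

After op 1 (git add b.txt): modified={none} staged={none}
After op 2 (git add a.txt): modified={none} staged={none}
After op 3 (modify b.txt): modified={b.txt} staged={none}
After op 4 (modify c.txt): modified={b.txt, c.txt} staged={none}
After op 5 (modify a.txt): modified={a.txt, b.txt, c.txt} staged={none}
After op 6 (git add c.txt): modified={a.txt, b.txt} staged={c.txt}
After op 7 (git reset c.txt): modified={a.txt, b.txt, c.txt} staged={none}
After op 8 (git add b.txt): modified={a.txt, c.txt} staged={b.txt}
After op 9 (modify b.txt): modified={a.txt, b.txt, c.txt} staged={b.txt}
After op 10 (git add b.txt): modified={a.txt, c.txt} staged={b.txt}
After op 11 (git reset a.txt): modified={a.txt, c.txt} staged={b.txt}
After op 12 (git add b.txt): modified={a.txt, c.txt} staged={b.txt}
After op 13 (git commit): modified={a.txt, c.txt} staged={none}
After op 14 (git add c.txt): modified={a.txt} staged={c.txt}
After op 15 (git add a.txt): modified={none} staged={a.txt, c.txt}
After op 16 (modify a.txt): modified={a.txt} staged={a.txt, c.txt}
After op 17 (git add a.txt): modified={none} staged={a.txt, c.txt}
After op 18 (modify c.txt): modified={c.txt} staged={a.txt, c.txt}
After op 19 (modify a.txt): modified={a.txt, c.txt} staged={a.txt, c.txt}

Answer: a.txt, c.txt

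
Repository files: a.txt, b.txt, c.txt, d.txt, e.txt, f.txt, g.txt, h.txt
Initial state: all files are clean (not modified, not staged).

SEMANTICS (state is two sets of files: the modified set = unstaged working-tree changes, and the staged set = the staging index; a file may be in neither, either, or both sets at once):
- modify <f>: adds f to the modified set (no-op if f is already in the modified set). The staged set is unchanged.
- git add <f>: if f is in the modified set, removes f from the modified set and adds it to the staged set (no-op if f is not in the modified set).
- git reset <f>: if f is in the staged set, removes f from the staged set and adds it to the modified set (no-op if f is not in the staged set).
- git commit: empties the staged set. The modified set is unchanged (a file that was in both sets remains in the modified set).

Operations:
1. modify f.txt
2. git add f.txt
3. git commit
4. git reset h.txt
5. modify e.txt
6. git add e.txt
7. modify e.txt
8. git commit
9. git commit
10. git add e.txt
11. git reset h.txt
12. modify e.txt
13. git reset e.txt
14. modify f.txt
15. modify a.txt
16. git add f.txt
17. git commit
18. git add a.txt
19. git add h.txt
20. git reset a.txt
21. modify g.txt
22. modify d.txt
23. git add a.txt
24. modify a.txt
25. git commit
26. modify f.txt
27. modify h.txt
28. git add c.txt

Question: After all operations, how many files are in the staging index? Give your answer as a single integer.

Answer: 0

Derivation:
After op 1 (modify f.txt): modified={f.txt} staged={none}
After op 2 (git add f.txt): modified={none} staged={f.txt}
After op 3 (git commit): modified={none} staged={none}
After op 4 (git reset h.txt): modified={none} staged={none}
After op 5 (modify e.txt): modified={e.txt} staged={none}
After op 6 (git add e.txt): modified={none} staged={e.txt}
After op 7 (modify e.txt): modified={e.txt} staged={e.txt}
After op 8 (git commit): modified={e.txt} staged={none}
After op 9 (git commit): modified={e.txt} staged={none}
After op 10 (git add e.txt): modified={none} staged={e.txt}
After op 11 (git reset h.txt): modified={none} staged={e.txt}
After op 12 (modify e.txt): modified={e.txt} staged={e.txt}
After op 13 (git reset e.txt): modified={e.txt} staged={none}
After op 14 (modify f.txt): modified={e.txt, f.txt} staged={none}
After op 15 (modify a.txt): modified={a.txt, e.txt, f.txt} staged={none}
After op 16 (git add f.txt): modified={a.txt, e.txt} staged={f.txt}
After op 17 (git commit): modified={a.txt, e.txt} staged={none}
After op 18 (git add a.txt): modified={e.txt} staged={a.txt}
After op 19 (git add h.txt): modified={e.txt} staged={a.txt}
After op 20 (git reset a.txt): modified={a.txt, e.txt} staged={none}
After op 21 (modify g.txt): modified={a.txt, e.txt, g.txt} staged={none}
After op 22 (modify d.txt): modified={a.txt, d.txt, e.txt, g.txt} staged={none}
After op 23 (git add a.txt): modified={d.txt, e.txt, g.txt} staged={a.txt}
After op 24 (modify a.txt): modified={a.txt, d.txt, e.txt, g.txt} staged={a.txt}
After op 25 (git commit): modified={a.txt, d.txt, e.txt, g.txt} staged={none}
After op 26 (modify f.txt): modified={a.txt, d.txt, e.txt, f.txt, g.txt} staged={none}
After op 27 (modify h.txt): modified={a.txt, d.txt, e.txt, f.txt, g.txt, h.txt} staged={none}
After op 28 (git add c.txt): modified={a.txt, d.txt, e.txt, f.txt, g.txt, h.txt} staged={none}
Final staged set: {none} -> count=0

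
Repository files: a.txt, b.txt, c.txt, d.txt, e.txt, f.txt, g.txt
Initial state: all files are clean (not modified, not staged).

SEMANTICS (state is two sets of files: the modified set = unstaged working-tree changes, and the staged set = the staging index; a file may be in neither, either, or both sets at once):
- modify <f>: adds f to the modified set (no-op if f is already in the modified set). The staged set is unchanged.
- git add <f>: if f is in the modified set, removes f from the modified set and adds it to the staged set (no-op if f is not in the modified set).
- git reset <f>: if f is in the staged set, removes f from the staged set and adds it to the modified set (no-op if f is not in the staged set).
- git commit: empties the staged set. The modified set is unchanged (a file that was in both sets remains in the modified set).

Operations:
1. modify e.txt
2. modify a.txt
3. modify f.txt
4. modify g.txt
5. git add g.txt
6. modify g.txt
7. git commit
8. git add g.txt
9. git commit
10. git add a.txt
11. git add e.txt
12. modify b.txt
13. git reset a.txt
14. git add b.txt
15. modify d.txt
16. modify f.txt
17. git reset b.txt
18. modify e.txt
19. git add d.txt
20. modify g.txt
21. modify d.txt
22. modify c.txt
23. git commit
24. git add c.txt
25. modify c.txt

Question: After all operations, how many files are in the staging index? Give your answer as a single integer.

Answer: 1

Derivation:
After op 1 (modify e.txt): modified={e.txt} staged={none}
After op 2 (modify a.txt): modified={a.txt, e.txt} staged={none}
After op 3 (modify f.txt): modified={a.txt, e.txt, f.txt} staged={none}
After op 4 (modify g.txt): modified={a.txt, e.txt, f.txt, g.txt} staged={none}
After op 5 (git add g.txt): modified={a.txt, e.txt, f.txt} staged={g.txt}
After op 6 (modify g.txt): modified={a.txt, e.txt, f.txt, g.txt} staged={g.txt}
After op 7 (git commit): modified={a.txt, e.txt, f.txt, g.txt} staged={none}
After op 8 (git add g.txt): modified={a.txt, e.txt, f.txt} staged={g.txt}
After op 9 (git commit): modified={a.txt, e.txt, f.txt} staged={none}
After op 10 (git add a.txt): modified={e.txt, f.txt} staged={a.txt}
After op 11 (git add e.txt): modified={f.txt} staged={a.txt, e.txt}
After op 12 (modify b.txt): modified={b.txt, f.txt} staged={a.txt, e.txt}
After op 13 (git reset a.txt): modified={a.txt, b.txt, f.txt} staged={e.txt}
After op 14 (git add b.txt): modified={a.txt, f.txt} staged={b.txt, e.txt}
After op 15 (modify d.txt): modified={a.txt, d.txt, f.txt} staged={b.txt, e.txt}
After op 16 (modify f.txt): modified={a.txt, d.txt, f.txt} staged={b.txt, e.txt}
After op 17 (git reset b.txt): modified={a.txt, b.txt, d.txt, f.txt} staged={e.txt}
After op 18 (modify e.txt): modified={a.txt, b.txt, d.txt, e.txt, f.txt} staged={e.txt}
After op 19 (git add d.txt): modified={a.txt, b.txt, e.txt, f.txt} staged={d.txt, e.txt}
After op 20 (modify g.txt): modified={a.txt, b.txt, e.txt, f.txt, g.txt} staged={d.txt, e.txt}
After op 21 (modify d.txt): modified={a.txt, b.txt, d.txt, e.txt, f.txt, g.txt} staged={d.txt, e.txt}
After op 22 (modify c.txt): modified={a.txt, b.txt, c.txt, d.txt, e.txt, f.txt, g.txt} staged={d.txt, e.txt}
After op 23 (git commit): modified={a.txt, b.txt, c.txt, d.txt, e.txt, f.txt, g.txt} staged={none}
After op 24 (git add c.txt): modified={a.txt, b.txt, d.txt, e.txt, f.txt, g.txt} staged={c.txt}
After op 25 (modify c.txt): modified={a.txt, b.txt, c.txt, d.txt, e.txt, f.txt, g.txt} staged={c.txt}
Final staged set: {c.txt} -> count=1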